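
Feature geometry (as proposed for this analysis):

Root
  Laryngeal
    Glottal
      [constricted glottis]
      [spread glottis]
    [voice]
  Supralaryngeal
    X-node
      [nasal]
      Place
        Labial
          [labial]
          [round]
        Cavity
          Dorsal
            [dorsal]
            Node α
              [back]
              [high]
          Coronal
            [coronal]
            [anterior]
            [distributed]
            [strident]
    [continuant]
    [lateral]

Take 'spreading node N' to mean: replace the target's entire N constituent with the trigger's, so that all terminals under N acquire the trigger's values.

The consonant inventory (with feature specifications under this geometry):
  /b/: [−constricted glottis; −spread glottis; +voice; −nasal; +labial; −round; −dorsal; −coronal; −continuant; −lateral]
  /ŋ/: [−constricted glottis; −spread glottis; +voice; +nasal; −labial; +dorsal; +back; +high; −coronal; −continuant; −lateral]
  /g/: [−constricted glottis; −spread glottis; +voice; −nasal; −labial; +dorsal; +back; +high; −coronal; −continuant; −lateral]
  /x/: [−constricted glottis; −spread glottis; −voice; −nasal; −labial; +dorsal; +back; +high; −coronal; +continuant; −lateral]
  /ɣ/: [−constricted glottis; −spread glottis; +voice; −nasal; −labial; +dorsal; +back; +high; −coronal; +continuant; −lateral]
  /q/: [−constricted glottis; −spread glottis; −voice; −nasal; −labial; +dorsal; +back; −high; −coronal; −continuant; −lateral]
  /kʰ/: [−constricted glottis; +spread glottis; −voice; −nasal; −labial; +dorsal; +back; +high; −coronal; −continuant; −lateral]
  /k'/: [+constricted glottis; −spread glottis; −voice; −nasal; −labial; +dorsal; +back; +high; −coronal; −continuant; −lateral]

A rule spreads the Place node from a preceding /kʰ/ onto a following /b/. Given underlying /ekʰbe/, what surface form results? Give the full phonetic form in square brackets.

Terminals under Place in this geometry: [labial], [round], [dorsal], [back], [high], [coronal], [anterior], [distributed], [strident].
Spreading Place from /kʰ/ onto /b/ replaces those values with /kʰ/'s: [−labial], [+dorsal], [+back], [+high], [−coronal]. Features outside Place ([constricted glottis], [spread glottis], [voice], …) stay as in /b/.
Among the inventory, only /g/ has exactly this specification, giving the surface form [ekʰge].

[ekʰge]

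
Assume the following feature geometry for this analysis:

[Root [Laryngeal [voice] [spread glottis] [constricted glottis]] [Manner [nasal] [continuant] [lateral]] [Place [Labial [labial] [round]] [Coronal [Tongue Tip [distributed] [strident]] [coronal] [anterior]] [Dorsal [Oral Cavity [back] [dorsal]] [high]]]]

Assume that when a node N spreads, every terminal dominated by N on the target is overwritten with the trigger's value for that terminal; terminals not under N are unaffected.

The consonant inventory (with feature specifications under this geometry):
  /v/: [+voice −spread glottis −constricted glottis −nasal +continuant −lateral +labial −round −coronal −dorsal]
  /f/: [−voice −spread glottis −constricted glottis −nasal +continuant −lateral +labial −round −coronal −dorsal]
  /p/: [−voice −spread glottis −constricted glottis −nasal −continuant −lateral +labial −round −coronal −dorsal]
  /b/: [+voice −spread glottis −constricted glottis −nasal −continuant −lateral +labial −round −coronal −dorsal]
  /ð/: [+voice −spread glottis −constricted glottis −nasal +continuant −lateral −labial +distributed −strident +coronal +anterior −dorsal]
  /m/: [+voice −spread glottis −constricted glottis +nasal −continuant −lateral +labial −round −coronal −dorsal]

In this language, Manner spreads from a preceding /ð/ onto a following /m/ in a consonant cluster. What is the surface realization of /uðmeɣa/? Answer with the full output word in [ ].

[uðveɣa]

The Manner node dominates the terminals [nasal], [continuant], [lateral].
Spreading Manner from /ð/ onto /m/ replaces those values with /ð/'s: [−nasal], [+continuant], [−lateral]. Features outside Manner ([voice], [spread glottis], [constricted glottis], …) stay as in /m/.
This feature bundle is that of [v], so /uðmeɣa/ surfaces as [uðveɣa].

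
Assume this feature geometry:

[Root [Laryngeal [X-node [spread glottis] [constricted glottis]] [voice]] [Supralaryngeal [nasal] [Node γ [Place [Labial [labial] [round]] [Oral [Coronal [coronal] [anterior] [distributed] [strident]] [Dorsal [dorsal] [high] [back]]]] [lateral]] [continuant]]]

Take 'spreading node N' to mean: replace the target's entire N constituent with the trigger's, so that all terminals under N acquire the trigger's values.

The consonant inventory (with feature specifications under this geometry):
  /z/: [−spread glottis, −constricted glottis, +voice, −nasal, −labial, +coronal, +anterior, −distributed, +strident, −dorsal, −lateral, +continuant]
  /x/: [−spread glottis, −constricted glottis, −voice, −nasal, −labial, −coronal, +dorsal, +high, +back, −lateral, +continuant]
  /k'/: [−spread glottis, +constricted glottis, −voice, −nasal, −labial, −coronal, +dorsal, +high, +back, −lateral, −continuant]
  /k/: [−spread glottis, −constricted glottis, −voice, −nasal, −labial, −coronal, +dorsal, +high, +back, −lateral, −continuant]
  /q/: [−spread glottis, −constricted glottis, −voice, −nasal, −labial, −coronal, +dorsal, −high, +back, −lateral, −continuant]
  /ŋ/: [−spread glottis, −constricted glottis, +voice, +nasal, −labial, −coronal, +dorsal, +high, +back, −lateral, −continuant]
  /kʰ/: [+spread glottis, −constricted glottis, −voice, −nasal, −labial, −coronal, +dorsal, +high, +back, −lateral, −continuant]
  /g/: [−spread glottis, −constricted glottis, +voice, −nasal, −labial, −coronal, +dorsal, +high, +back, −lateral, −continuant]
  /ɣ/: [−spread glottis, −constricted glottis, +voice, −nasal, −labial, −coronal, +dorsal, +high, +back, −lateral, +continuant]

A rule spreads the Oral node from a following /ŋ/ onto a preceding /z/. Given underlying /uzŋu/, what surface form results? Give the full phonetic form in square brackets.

Oral immediately or transitively dominates [coronal], [anterior], [distributed], [strident], [dorsal], [high], [back].
After delinking /z/'s Oral and linking /ŋ/'s, the affected terminals become [−coronal], [+dorsal], [+high], [+back]; [spread glottis], [constricted glottis], [voice], … (outside Oral) are retained from /z/.
This feature bundle is that of [ɣ], so /uzŋu/ surfaces as [uɣŋu].

[uɣŋu]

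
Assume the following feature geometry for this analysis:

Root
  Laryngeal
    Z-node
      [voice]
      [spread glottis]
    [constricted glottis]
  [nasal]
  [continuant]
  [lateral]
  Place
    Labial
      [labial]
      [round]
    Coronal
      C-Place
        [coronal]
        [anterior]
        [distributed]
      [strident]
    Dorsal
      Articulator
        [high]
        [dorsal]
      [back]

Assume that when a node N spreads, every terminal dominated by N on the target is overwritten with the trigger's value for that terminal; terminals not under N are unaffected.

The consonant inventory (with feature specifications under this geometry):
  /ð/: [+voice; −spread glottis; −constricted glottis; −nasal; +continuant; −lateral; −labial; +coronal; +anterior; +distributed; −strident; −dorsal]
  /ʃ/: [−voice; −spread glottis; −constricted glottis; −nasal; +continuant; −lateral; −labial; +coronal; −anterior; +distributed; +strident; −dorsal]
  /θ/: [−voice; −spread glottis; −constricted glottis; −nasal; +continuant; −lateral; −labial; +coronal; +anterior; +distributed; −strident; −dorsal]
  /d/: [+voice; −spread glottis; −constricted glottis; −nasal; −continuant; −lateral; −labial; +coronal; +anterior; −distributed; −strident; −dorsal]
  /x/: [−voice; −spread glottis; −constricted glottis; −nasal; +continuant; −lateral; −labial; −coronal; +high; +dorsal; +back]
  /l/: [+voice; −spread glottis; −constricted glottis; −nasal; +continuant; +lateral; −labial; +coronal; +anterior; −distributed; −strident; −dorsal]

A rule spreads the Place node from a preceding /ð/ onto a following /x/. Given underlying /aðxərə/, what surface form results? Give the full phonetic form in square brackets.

[aðθərə]

Place immediately or transitively dominates [labial], [round], [coronal], [anterior], [distributed], [strident], [high], [dorsal], [back].
Spreading Place from /ð/ onto /x/ replaces those values with /ð/'s: [−labial], [+coronal], [+anterior], [+distributed], [−strident], [−dorsal]. Features outside Place ([voice], [spread glottis], [constricted glottis], …) stay as in /x/.
Among the inventory, only /θ/ has exactly this specification, giving the surface form [aðθərə].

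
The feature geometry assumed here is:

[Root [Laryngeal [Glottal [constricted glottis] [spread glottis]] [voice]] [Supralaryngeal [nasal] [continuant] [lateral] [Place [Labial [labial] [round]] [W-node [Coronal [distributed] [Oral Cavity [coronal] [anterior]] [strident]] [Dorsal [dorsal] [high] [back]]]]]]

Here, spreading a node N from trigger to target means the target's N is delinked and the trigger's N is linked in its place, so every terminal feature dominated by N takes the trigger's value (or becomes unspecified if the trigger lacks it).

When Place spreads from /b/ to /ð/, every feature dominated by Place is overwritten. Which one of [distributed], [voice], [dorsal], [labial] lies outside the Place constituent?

The terminals dominated by Place are [labial], [round], [distributed], [coronal], [anterior], [strident], [dorsal], [high], [back].
Spreading Place replaces [labial], [distributed], [dorsal] with the trigger's values, since each sits inside the Place constituent.
But [voice] is a dependent of Laryngeal, outside Place; it is therefore untouched by the spreading.

[voice]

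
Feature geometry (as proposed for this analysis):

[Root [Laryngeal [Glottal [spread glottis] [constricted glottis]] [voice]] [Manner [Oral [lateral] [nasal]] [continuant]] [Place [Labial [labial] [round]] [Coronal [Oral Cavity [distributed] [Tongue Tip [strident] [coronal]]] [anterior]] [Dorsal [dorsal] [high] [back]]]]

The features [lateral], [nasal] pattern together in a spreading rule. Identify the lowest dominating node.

Oral

[lateral] lies under Oral (below Manner).
[nasal] lies under Oral (below Manner).
Oral is the lowest common ancestor — every listed feature sits under it, and no single subconstituent of Oral covers them all.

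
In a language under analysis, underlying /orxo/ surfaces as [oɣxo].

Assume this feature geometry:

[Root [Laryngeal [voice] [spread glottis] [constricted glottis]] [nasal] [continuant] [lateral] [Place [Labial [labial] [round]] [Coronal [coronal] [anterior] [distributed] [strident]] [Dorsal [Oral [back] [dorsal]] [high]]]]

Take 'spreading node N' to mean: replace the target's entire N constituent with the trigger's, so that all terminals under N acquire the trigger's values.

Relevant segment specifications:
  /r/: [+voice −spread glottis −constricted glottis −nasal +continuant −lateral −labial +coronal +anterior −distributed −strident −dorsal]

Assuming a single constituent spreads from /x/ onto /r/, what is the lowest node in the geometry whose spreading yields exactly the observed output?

The alternation /r/ → [ɣ] changes [coronal], [anterior], [distributed], [strident], [dorsal], [high], [back] and nothing else.
In this geometry the lowest node dominating all of them is Place: every daughter of Place dominates only a proper subset, so no lower node suffices.
If Place spreads, every terminal under it takes /x/'s value, producing [ɣ] as observed.
Since [voice] is preserved even though /x/ disagrees there, no node above Place spread.

Place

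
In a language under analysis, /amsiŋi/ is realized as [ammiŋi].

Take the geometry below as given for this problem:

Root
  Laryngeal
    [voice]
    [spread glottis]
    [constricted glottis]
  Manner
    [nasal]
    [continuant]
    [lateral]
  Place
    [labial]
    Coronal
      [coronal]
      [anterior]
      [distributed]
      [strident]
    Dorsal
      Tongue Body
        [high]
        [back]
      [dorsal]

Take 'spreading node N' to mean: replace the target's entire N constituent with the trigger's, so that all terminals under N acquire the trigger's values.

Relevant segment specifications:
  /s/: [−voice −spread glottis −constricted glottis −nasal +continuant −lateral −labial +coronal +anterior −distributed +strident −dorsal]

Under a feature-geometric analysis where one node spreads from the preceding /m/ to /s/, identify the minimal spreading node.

Root

The alternation /s/ → [m] changes [voice], [nasal], [continuant], [labial], [coronal], [anterior], [distributed], [strident] and nothing else.
These terminals are all dominated by Root, and no proper subconstituent of Root covers them all; Root is their lowest common ancestor.
Spreading Root from /m/ overwrites each of those terminals with /m/'s values, yielding exactly [m].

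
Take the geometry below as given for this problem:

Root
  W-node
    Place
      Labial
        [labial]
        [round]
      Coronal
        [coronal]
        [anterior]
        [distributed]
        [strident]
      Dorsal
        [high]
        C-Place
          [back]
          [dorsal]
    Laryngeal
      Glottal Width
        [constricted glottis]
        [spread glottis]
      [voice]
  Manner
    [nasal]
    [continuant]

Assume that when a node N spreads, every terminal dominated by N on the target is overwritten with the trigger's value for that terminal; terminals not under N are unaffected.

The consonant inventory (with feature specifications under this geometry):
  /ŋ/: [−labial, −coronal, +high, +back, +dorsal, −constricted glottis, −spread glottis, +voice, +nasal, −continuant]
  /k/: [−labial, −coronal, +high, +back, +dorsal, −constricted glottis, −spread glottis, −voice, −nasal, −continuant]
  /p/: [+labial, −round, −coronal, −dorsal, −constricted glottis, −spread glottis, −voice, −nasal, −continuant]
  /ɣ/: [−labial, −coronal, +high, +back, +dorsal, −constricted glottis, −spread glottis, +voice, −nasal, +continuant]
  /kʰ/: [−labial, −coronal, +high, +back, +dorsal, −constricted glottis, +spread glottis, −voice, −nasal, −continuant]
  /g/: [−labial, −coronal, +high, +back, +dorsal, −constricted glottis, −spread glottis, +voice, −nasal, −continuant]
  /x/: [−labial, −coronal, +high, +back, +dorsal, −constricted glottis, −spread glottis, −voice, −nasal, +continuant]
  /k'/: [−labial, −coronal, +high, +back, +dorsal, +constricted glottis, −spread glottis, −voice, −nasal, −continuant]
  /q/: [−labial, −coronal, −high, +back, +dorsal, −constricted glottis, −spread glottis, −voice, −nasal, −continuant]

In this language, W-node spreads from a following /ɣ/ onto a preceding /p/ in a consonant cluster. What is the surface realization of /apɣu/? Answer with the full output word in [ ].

W-node immediately or transitively dominates [labial], [round], [coronal], [anterior], [distributed], [strident], [high], [back], [dorsal], [constricted glottis], [spread glottis], [voice].
After delinking /p/'s W-node and linking /ɣ/'s, the affected terminals become [−labial], [−coronal], [+high], [+back], [+dorsal], [−constricted glottis], [−spread glottis], [+voice]; [nasal], [continuant] (outside W-node) are retained from /p/.
This feature bundle is that of [g], so /apɣu/ surfaces as [agɣu].

[agɣu]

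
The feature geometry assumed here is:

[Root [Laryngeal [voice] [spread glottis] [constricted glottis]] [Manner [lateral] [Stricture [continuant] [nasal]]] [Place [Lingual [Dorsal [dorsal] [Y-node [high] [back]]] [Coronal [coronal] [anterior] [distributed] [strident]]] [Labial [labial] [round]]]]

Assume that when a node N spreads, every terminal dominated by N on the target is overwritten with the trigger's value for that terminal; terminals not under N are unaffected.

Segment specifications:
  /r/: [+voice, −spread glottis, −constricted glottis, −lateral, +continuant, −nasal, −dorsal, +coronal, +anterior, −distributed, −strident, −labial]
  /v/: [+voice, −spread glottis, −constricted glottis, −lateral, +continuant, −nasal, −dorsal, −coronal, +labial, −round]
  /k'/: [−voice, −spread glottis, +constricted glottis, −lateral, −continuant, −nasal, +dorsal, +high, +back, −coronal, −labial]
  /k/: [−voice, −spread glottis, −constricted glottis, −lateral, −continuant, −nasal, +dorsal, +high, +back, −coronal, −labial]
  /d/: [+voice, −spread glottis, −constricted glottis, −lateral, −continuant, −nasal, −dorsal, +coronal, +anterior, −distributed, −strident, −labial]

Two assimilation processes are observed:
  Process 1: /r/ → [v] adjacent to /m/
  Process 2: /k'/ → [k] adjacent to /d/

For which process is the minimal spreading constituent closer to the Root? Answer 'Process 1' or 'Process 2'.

Process 1: the features that change are [labial], [round], [coronal], [anterior], [distributed], [strident]; the minimal node is Place (depth 1).
In Process 2, [constricted glottis] changes, so the minimal spreading node is [constricted glottis] at depth 2.
Place (depth 1) sits above [constricted glottis] (depth 2), making Process 1 the one with the higher spreading node.

Process 1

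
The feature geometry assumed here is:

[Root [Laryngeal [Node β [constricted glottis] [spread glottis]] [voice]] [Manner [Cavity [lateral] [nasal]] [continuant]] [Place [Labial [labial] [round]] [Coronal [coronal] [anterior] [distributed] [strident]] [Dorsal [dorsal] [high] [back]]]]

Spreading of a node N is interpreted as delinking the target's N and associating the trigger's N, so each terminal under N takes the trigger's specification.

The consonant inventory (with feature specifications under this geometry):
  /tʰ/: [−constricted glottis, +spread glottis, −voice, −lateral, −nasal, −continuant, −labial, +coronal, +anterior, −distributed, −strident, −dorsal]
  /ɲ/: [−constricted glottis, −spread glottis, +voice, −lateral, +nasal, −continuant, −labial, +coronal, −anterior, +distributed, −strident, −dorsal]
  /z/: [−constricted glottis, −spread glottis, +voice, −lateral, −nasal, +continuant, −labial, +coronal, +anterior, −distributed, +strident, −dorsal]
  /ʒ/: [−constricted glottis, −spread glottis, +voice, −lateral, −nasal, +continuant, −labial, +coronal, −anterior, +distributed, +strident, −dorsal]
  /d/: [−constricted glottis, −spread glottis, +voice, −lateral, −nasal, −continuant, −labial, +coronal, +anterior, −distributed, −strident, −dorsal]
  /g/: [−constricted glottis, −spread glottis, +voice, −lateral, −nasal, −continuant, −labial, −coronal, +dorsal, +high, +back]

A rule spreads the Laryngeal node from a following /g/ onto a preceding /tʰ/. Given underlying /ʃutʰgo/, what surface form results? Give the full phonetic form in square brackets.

Terminals under Laryngeal in this geometry: [constricted glottis], [spread glottis], [voice].
Spreading Laryngeal from /g/ onto /tʰ/ replaces those values with /g/'s: [−constricted glottis], [−spread glottis], [+voice]. Features outside Laryngeal ([lateral], [nasal], [continuant], …) stay as in /tʰ/.
This feature bundle is that of [d], so /ʃutʰgo/ surfaces as [ʃudgo].

[ʃudgo]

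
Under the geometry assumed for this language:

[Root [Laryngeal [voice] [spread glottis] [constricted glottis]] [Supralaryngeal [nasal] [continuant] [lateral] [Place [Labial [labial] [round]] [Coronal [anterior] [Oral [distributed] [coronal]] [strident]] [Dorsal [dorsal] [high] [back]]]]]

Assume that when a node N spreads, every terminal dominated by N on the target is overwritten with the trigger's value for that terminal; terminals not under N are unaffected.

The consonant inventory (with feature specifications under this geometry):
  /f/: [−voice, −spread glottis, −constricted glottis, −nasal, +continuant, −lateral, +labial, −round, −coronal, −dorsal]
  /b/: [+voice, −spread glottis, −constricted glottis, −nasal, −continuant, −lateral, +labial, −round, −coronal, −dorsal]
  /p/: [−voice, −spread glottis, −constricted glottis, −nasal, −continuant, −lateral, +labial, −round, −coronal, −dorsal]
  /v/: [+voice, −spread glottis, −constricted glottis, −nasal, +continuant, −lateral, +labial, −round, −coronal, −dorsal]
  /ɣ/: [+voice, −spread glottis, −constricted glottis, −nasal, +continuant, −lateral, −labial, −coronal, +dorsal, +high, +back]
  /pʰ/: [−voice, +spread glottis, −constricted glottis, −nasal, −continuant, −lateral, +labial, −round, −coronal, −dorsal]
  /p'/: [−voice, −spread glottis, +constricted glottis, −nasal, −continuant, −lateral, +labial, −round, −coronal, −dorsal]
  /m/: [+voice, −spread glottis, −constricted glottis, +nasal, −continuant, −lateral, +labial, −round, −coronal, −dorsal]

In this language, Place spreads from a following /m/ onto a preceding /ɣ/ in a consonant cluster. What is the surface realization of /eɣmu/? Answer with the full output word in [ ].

The Place node dominates the terminals [labial], [round], [anterior], [distributed], [coronal], [strident], [dorsal], [high], [back].
The target acquires /m/'s values for everything under Place — [+labial], [−round], [−coronal], [−dorsal] — while keeping its own [voice], [spread glottis], [constricted glottis], ….
The resulting bundle matches /v/ in the inventory; substituting it for /ɣ/ gives [evmu].

[evmu]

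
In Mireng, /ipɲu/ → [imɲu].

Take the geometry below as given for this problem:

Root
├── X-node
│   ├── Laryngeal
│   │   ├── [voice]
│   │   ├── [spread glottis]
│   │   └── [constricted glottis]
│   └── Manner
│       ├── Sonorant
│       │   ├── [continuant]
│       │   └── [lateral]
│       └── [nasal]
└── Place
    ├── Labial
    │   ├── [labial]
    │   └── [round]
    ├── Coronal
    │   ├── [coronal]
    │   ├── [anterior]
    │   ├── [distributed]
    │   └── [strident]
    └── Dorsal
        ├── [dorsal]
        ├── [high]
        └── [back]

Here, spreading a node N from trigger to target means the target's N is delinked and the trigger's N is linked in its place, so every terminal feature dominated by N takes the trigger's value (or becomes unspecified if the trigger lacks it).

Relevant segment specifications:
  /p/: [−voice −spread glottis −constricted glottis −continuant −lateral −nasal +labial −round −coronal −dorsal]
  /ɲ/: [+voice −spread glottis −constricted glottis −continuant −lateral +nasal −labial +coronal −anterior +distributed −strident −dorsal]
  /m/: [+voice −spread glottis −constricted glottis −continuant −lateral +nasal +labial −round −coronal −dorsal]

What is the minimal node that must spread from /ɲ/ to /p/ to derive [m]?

Feature comparison: [voice], [nasal] differ between /p/ and [m]; the remaining terminals match.
The smallest constituent containing every changed terminal is X-node — each of its daughters lacks at least one of the affected features.
If X-node spreads, every terminal under it takes /ɲ/'s value, producing [m] as observed.
[labial], [coronal] — on which /ɲ/ differs from /p/ — are unchanged, so Root cannot have spread; the constituent is no larger than X-node.

X-node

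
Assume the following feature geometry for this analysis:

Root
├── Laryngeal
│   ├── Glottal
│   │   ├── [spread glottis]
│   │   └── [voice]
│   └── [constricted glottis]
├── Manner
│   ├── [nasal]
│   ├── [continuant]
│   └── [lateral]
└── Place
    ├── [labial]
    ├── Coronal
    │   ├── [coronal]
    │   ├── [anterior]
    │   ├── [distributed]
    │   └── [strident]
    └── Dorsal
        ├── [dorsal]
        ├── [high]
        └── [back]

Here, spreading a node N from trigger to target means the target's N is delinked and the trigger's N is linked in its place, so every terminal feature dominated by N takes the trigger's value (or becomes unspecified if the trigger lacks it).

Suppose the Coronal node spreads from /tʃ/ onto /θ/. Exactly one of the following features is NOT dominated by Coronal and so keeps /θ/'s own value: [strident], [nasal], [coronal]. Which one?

[nasal]

Coronal dominates exactly [coronal], [anterior], [distributed], [strident].
Spreading Coronal replaces [strident], [coronal] with the trigger's values, since each sits inside the Coronal constituent.
But [nasal] is a dependent of Manner, outside Coronal; it is therefore untouched by the spreading.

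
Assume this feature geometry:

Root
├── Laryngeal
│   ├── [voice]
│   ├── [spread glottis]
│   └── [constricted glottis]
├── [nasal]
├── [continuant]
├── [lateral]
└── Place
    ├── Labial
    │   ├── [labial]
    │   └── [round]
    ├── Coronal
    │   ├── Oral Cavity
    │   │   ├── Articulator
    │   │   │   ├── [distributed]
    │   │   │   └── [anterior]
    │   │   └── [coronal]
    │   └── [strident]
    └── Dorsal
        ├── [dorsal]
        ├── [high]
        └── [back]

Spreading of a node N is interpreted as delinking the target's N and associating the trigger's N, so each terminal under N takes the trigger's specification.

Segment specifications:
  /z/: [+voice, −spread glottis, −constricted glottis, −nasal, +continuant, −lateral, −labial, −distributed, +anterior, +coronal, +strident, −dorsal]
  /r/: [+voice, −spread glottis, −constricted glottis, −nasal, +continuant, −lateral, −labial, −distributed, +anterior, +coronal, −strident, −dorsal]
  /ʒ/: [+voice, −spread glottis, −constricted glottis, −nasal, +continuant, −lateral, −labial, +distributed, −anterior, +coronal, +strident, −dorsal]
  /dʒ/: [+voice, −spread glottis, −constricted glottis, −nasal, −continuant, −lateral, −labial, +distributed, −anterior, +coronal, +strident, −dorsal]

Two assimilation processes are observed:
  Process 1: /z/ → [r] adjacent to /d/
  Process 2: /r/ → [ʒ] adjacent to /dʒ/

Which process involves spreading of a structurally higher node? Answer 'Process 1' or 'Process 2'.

Process 1 alters [strident]; the lowest dominating node is [strident] (depth 3 from Root).
In Process 2, [anterior], [distributed], [strident] change, so the minimal spreading node is Coronal at depth 2.
Coronal is closer to Root than [strident], so Process 2 spreads the higher node.

Process 2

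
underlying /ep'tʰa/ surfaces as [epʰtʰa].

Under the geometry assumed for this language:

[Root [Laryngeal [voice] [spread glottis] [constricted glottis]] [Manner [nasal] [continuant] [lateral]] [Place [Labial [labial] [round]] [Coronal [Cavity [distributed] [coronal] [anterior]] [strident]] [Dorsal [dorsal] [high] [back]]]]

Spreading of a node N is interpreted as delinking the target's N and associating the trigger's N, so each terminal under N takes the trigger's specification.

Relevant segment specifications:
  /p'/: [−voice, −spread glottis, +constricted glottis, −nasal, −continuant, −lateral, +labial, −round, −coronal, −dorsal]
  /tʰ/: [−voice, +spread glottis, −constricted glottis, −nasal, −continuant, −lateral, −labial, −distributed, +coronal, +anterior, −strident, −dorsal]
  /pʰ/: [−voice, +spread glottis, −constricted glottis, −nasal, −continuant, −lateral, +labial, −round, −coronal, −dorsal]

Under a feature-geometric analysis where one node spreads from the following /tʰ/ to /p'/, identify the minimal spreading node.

/p'/ and [pʰ] differ in [spread glottis], [constricted glottis]; every other specified feature is identical.
Tracing each changed feature up the tree, the paths first meet at Laryngeal; any lower node misses at least one of them.
Spreading Laryngeal from /tʰ/ overwrites each of those terminals with /tʰ/'s values, yielding exactly [pʰ].
[coronal], [labial] — on which /tʰ/ differs from /p'/ — are unchanged, so Root cannot have spread; the constituent is no larger than Laryngeal.

Laryngeal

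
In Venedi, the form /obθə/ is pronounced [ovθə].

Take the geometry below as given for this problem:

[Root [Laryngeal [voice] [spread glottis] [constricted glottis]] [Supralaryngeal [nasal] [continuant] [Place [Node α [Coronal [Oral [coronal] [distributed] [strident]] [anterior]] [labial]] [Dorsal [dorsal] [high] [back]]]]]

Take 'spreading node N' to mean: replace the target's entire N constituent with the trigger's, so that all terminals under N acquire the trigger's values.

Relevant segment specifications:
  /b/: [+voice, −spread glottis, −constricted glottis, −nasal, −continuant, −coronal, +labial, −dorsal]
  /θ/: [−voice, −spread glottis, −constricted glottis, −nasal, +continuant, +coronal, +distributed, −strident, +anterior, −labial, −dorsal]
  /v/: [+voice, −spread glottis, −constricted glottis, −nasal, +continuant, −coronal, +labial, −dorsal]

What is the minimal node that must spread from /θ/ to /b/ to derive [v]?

/b/ and [v] differ in [continuant]; every other specified feature is identical.
With a single altered terminal, the smallest constituent that could spread is that terminal — [continuant].
Since [coronal], [labial] are preserved even though /θ/ disagrees there, no node above [continuant] spread.

[continuant]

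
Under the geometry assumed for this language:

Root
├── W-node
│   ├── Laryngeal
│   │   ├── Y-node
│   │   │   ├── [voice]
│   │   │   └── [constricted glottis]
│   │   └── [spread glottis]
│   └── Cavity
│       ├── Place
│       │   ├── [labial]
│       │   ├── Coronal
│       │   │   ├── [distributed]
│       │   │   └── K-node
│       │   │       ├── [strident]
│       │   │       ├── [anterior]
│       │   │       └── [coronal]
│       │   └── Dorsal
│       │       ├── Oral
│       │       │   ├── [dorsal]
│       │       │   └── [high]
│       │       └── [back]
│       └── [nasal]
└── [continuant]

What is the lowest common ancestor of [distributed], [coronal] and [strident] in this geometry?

[distributed] is immediately dominated by Coronal.
[coronal] is immediately dominated by K-node.
[strident] is immediately dominated by K-node.
These paths first converge at Coronal; no daughter of Coronal dominates all 3 features, so Coronal is the minimal constituent.

Coronal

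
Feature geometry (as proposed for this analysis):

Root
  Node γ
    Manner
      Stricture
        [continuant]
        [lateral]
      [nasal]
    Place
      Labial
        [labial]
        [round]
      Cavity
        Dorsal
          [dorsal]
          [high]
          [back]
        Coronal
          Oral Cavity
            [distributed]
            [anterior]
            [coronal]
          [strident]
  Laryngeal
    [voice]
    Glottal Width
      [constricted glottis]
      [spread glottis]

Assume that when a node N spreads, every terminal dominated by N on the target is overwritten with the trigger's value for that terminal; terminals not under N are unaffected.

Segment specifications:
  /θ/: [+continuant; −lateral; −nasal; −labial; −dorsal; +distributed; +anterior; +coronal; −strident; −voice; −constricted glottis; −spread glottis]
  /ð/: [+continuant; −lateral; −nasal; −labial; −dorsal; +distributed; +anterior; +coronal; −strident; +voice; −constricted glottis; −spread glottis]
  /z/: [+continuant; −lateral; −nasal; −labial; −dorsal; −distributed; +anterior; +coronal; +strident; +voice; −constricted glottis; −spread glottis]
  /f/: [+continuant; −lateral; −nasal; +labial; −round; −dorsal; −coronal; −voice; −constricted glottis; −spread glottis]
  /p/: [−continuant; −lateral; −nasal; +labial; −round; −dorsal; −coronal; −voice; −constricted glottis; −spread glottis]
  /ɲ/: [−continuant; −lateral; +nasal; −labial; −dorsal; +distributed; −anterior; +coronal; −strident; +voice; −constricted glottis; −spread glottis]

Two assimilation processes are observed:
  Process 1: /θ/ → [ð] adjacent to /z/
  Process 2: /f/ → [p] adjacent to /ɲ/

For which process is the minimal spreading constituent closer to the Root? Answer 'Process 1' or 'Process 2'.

Process 1: the feature that changes is [voice]; the minimal node is [voice] (depth 2).
Process 2 alters [continuant]; the lowest dominating node is [continuant] (depth 4 from Root).
[voice] (depth 2) sits above [continuant] (depth 4), making Process 1 the one with the higher spreading node.

Process 1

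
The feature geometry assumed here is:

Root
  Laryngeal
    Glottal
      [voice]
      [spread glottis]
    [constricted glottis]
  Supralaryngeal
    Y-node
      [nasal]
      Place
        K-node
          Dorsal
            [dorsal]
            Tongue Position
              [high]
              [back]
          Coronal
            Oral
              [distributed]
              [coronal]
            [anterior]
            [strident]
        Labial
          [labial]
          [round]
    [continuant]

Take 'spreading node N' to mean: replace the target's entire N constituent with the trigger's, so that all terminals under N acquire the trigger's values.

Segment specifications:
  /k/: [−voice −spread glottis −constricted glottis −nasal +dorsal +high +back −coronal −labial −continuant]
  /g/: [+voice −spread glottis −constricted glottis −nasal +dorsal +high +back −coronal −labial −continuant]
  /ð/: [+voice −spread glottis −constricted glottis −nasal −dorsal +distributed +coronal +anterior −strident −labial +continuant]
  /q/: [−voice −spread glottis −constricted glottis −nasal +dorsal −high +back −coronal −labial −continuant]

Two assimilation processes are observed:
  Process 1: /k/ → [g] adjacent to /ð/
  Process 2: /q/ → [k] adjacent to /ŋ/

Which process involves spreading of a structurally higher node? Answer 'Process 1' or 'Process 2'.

Process 1 alters [voice]; the lowest dominating node is [voice] (depth 3 from Root).
In Process 2, [high] changes, so the minimal spreading node is [high] at depth 7.
Depth 3 < depth 7; Process 1 involves the structurally higher constituent [voice].

Process 1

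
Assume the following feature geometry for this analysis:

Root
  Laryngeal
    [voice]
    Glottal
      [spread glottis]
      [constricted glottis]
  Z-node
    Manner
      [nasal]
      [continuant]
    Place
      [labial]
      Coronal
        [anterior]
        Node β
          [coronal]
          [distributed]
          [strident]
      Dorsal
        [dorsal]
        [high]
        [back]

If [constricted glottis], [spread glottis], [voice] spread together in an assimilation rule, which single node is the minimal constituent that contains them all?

Laryngeal

[constricted glottis]: Root > Laryngeal > Glottal > [constricted glottis].
[spread glottis] lies under Glottal (below Laryngeal).
[voice]: Root > Laryngeal > [voice].
The listed terminals split across distinct daughters of Laryngeal, so Laryngeal itself is the smallest node containing them all.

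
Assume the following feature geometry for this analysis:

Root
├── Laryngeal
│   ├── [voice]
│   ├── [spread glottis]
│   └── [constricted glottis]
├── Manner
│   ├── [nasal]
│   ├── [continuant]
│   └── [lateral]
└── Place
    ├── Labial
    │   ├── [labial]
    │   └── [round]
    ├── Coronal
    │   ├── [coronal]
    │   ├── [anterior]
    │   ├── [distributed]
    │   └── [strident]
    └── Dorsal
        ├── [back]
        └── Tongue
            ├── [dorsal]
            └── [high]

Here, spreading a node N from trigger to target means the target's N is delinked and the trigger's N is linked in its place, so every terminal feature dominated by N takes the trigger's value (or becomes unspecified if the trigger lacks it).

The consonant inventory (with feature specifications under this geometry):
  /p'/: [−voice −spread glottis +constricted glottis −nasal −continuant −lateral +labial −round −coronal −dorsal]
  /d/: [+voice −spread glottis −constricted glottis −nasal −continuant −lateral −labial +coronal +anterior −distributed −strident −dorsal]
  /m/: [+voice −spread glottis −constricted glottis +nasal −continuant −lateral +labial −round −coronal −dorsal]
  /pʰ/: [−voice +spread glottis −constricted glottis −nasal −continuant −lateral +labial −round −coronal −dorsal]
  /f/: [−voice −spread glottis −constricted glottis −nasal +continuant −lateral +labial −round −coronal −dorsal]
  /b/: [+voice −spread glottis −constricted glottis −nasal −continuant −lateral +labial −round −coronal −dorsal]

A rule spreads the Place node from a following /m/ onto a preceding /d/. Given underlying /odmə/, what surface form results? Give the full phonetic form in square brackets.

The Place node dominates the terminals [labial], [round], [coronal], [anterior], [distributed], [strident], [back], [dorsal], [high].
The target acquires /m/'s values for everything under Place — [+labial], [−round], [−coronal], [−dorsal] — while keeping its own [voice], [spread glottis], [constricted glottis], ….
The resulting bundle matches /b/ in the inventory; substituting it for /d/ gives [obmə].

[obmə]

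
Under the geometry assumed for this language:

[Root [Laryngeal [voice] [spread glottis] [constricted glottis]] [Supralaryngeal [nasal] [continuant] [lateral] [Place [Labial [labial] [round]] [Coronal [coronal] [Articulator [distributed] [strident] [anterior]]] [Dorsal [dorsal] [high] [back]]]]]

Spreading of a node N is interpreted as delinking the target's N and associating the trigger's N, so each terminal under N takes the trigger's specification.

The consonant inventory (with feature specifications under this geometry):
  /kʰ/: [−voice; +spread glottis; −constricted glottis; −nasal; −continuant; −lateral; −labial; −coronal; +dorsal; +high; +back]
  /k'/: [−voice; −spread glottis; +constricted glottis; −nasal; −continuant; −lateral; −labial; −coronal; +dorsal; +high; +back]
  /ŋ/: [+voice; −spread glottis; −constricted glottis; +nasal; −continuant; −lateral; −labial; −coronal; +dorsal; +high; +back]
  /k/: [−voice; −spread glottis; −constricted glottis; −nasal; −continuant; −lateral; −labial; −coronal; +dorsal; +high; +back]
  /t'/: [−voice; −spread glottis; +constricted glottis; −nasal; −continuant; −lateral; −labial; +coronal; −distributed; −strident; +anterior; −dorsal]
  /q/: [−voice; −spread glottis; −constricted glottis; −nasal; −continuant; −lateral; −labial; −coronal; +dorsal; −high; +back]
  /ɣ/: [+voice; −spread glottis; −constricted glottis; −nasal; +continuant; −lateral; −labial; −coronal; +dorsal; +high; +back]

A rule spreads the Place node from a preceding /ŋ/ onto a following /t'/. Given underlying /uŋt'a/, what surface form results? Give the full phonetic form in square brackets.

[uŋk'a]

The Place node dominates the terminals [labial], [round], [coronal], [distributed], [strident], [anterior], [dorsal], [high], [back].
Spreading Place from /ŋ/ onto /t'/ replaces those values with /ŋ/'s: [−labial], [−coronal], [+dorsal], [+high], [+back]. Features outside Place ([voice], [spread glottis], [constricted glottis], …) stay as in /t'/.
Among the inventory, only /k'/ has exactly this specification, giving the surface form [uŋk'a].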